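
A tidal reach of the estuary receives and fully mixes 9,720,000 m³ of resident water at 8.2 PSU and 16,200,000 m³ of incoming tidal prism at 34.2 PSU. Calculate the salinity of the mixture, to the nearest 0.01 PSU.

24.45 PSU

Salt balance:
salt = 9,720,000×8.2 + 16,200,000×34.2 = 79,704,000 + 554,040,000 = 633,744,000
volume = 9,720,000 + 16,200,000 = 25,920,000 m³
S = 633,744,000 / 25,920,000 = 24.45 PSU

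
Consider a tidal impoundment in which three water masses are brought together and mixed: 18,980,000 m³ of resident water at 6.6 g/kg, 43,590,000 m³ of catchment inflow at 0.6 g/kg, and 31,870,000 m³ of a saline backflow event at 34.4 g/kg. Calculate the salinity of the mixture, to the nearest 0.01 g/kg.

Weighted by volume,
salt = 18,980,000×6.6 + 43,590,000×0.6 + 31,870,000×34.4 = 125,268,000 + 26,154,000 + 1,096,328,000 = 1,247,750,000
volume = 18,980,000 + 43,590,000 + 31,870,000 = 94,440,000 m³
S = 1,247,750,000 / 94,440,000 = 13.2121 g/kg

13.21 g/kg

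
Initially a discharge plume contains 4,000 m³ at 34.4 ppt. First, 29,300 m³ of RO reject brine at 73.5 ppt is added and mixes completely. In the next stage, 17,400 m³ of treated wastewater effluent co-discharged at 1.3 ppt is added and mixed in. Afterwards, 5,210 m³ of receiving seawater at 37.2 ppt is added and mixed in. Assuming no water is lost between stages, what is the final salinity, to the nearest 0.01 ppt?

44.85 ppt

Conserving salt mass:
Initial salt = 4,000×34.4 = 137,600
After stage 1: salt = 137,600 + 29,300×73.5 = 2,291,150; volume = 33,300 m³; S = 68.803 ppt
After stage 2: salt = 2,291,150 + 17,400×1.3 = 2,313,770; volume = 50,700 m³; S = 45.636 ppt
After stage 3: salt = 2,313,770 + 5,210×37.2 = 2,507,582; volume = 55,910 m³
S = 2,507,582 / 55,910 = 44.8503 ppt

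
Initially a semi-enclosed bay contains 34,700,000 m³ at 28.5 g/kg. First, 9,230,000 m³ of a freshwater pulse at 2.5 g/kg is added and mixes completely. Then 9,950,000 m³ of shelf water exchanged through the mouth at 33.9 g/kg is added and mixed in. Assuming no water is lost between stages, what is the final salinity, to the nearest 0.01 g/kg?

Conserving salt mass:
Initial salt = 34,700,000×28.5 = 988,950,000
After stage 1: salt = 988,950,000 + 9,230,000×2.5 = 1,012,025,000; volume = 43,930,000 m³; S = 23.037 g/kg
After stage 2: salt = 1,012,025,000 + 9,950,000×33.9 = 1,349,330,000; volume = 53,880,000 m³
S = 1,349,330,000 / 53,880,000 = 25.0432 g/kg

25.04 g/kg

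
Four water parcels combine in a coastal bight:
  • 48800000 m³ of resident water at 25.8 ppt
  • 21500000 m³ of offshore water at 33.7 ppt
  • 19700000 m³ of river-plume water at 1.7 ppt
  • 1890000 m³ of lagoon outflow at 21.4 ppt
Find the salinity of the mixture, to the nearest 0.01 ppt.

Salt balance:
salt = 48,800,000×25.8 + 21,500,000×33.7 + 19,700,000×1.7 + 1,890,000×21.4 = 1,259,040,000 + 724,550,000 + 33,490,000 + 40,446,000 = 2,057,526,000
volume = 48,800,000 + 21,500,000 + 19,700,000 + 1,890,000 = 91,890,000 m³
S = 2,057,526,000 / 91,890,000 = 22.3912 ppt

22.39 ppt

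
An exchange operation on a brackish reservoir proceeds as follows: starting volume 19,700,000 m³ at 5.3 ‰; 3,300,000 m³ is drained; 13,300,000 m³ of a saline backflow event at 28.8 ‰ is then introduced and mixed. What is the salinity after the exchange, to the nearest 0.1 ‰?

15.8 ‰

Remaining after removal: 16,400,000 m³ at 5.3 ‰ (salt = 86,920,000)
After addition: salt = 86,920,000 + 13,300,000×28.8 = 469,960,000; volume = 29,700,000 m³
S = 469,960,000 / 29,700,000 = 15.8236 ‰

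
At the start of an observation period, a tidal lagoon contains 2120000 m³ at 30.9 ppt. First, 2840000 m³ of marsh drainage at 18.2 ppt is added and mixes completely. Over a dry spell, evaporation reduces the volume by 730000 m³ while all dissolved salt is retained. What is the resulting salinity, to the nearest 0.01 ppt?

27.71 ppt

After mixing: salt = 2,120,000×30.9 + 2,840,000×18.2 = 117,196,000; volume = 4,960,000 m³
After evaporation: salt unchanged = 117,196,000; volume = 4,960,000 − 730,000 = 4,230,000 m³
S = 117,196,000 / 4,230,000 = 27.7059 ppt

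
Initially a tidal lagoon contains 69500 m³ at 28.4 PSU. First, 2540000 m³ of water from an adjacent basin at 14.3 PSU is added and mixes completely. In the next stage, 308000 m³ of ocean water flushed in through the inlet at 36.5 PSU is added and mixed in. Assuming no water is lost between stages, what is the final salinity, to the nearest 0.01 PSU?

16.98 PSU

Mass of salt is conserved:
Initial salt = 69,500×28.4 = 1,973,800
After stage 1: salt = 1,973,800 + 2,540,000×14.3 = 38,295,800; volume = 2,609,500 m³; S = 14.676 PSU
After stage 2: salt = 38,295,800 + 308,000×36.5 = 49,537,800; volume = 2,917,500 m³
S = 49,537,800 / 2,917,500 = 16.9795 PSU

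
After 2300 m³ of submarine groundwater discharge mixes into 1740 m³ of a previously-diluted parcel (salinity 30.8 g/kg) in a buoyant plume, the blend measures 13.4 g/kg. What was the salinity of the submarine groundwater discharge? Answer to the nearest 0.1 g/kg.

0.2 g/kg

Salt balance: 1,740×30.8 + 2,300×S = 4,040×13.4
53,592 + 2,300·S = 54,136
S = (54,136 − 53,592) / 2,300 = 0.2365 g/kg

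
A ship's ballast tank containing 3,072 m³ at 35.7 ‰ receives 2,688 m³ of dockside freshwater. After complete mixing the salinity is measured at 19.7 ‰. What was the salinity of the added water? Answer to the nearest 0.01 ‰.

1.41 ‰

Salt balance: 3,072×35.7 + 2,688×S = 5,760×19.7
109,670.4 + 2,688·S = 113,472
S = (113,472 − 109,670.4) / 2,688 = 1.4143 ‰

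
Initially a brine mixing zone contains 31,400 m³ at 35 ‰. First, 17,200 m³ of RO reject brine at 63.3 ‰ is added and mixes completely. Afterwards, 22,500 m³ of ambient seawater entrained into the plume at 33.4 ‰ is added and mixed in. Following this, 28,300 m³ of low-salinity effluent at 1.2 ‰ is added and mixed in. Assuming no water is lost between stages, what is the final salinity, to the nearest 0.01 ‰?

Conserving salt mass:
Initial salt = 31,400×35 = 1,099,000
After stage 1: salt = 1,099,000 + 17,200×63.3 = 2,187,760; volume = 48,600 m³; S = 45.016 ‰
After stage 2: salt = 2,187,760 + 22,500×33.4 = 2,939,260; volume = 71,100 m³; S = 41.34 ‰
After stage 3: salt = 2,939,260 + 28,300×1.2 = 2,973,220; volume = 99,400 m³
S = 2,973,220 / 99,400 = 29.9117 ‰

29.91 ‰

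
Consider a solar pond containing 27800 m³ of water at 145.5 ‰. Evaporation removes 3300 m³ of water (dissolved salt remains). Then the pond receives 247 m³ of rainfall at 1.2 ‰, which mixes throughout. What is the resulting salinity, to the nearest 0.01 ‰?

163.46 ‰

After evaporation: salt = 27,800×145.5 = 4,044,900; volume = 27,800 − 3,300 = 24,500 m³
After mixing: salt = 4,044,900 + 247×1.2 = 4,045,196.4; volume = 24,500 + 247 = 24,747 m³
S = 4,045,196.4 / 24,747 = 163.4621 ‰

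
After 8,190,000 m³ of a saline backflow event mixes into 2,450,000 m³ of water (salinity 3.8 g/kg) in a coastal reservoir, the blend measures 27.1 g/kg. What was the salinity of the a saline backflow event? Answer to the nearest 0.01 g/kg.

Salt balance: 2,450,000×3.8 + 8,190,000×S = 10,640,000×27.1
9,310,000 + 8,190,000·S = 288,344,000
S = (288,344,000 − 9,310,000) / 8,190,000 = 34.0701 g/kg

34.07 g/kg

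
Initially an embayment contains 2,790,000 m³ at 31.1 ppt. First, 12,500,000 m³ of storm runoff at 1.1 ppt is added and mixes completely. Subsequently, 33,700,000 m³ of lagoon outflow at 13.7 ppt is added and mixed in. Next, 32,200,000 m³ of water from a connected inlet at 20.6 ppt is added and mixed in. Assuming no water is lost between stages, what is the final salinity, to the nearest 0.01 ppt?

15.09 ppt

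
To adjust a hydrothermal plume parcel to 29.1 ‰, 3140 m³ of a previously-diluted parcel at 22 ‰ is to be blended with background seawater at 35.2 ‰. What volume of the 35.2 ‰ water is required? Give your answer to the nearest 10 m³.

3650 m³

Salt balance: 3,140×22 + V×35.2 = (3,140+V)×29.1
69,080 + 35.2V = 91,374 + 29.1V
22,294 = 6.1V
V = 3,654.75 m³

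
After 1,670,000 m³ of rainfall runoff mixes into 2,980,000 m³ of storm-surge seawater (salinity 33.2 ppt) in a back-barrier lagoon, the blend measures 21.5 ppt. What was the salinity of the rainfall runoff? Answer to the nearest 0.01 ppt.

Salt balance: 2,980,000×33.2 + 1,670,000×S = 4,650,000×21.5
98,936,000 + 1,670,000·S = 99,975,000
S = (99,975,000 − 98,936,000) / 1,670,000 = 0.6222 ppt

0.62 ppt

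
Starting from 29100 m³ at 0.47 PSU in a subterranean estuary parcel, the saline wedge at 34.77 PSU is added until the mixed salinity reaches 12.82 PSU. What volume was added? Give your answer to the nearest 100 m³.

Salt balance: 29,100×0.47 + V×34.77 = (29,100+V)×12.82
13,677 + 34.77V = 373,062 + 12.82V
359,385 = 21.95V
V = 16,372.89 m³

16400 m³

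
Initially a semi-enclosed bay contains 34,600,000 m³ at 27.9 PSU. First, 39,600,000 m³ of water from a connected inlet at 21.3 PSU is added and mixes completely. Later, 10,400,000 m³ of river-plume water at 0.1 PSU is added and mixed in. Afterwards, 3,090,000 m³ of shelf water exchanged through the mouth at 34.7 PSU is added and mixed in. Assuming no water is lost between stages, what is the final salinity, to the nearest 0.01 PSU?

Mass of salt is conserved:
Initial salt = 34,600,000×27.9 = 965,340,000
After stage 1: salt = 965,340,000 + 39,600,000×21.3 = 1,808,820,000; volume = 74,200,000 m³; S = 24.378 PSU
After stage 2: salt = 1,808,820,000 + 10,400,000×0.1 = 1,809,860,000; volume = 84,600,000 m³; S = 21.393 PSU
After stage 3: salt = 1,809,860,000 + 3,090,000×34.7 = 1,917,083,000; volume = 87,690,000 m³
S = 1,917,083,000 / 87,690,000 = 21.862 PSU

21.86 PSU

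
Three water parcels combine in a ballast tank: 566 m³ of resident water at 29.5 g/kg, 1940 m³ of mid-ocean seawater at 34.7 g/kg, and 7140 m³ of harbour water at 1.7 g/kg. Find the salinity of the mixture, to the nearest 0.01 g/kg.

9.97 g/kg

Total salt / total volume:
salt = 566×29.5 + 1,940×34.7 + 7,140×1.7 = 16,697 + 67,318 + 12,138 = 96,153
volume = 566 + 1,940 + 7,140 = 9,646 m³
S = 96,153 / 9,646 = 9.9682 g/kg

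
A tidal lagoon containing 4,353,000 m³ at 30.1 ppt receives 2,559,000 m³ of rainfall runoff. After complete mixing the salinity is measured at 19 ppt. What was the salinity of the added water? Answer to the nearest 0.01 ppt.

Salt balance: 4,353,000×30.1 + 2,559,000×S = 6,912,000×19
131,025,300 + 2,559,000·S = 131,328,000
S = (131,328,000 − 131,025,300) / 2,559,000 = 0.1183 ppt

0.12 ppt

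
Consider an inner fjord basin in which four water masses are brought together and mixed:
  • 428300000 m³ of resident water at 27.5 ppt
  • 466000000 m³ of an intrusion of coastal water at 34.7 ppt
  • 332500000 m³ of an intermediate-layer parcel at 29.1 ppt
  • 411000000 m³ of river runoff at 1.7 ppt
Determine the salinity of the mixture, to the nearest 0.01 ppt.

Total salt / total volume:
salt = 428,300,000×27.5 + 466,000,000×34.7 + 332,500,000×29.1 + 411,000,000×1.7 = 11,778,250,000 + 16,170,200,000 + 9,675,750,000 + 698,700,000 = 38,322,900,000
volume = 428,300,000 + 466,000,000 + 332,500,000 + 411,000,000 = 1,637,800,000 m³
S = 38,322,900,000 / 1,637,800,000 = 23.399 ppt

23.40 ppt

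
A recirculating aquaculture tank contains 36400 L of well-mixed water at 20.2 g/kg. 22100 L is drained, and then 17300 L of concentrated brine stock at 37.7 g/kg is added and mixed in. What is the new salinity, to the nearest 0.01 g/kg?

29.78 g/kg

Remaining after removal: 14,300 L at 20.2 g/kg (salt = 288,860)
After addition: salt = 288,860 + 17,300×37.7 = 941,070; volume = 31,600 L
S = 941,070 / 31,600 = 29.7807 g/kg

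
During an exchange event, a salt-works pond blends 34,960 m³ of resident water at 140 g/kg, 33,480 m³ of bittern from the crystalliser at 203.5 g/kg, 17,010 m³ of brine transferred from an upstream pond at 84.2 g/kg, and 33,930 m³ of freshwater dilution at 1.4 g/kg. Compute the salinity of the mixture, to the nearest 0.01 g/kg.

Conserving salt mass:
salt = 34,960×140 + 33,480×203.5 + 17,010×84.2 + 33,930×1.4 = 4,894,400 + 6,813,180 + 1,432,242 + 47,502 = 13,187,324
volume = 34,960 + 33,480 + 17,010 + 33,930 = 119,380 m³
S = 13,187,324 / 119,380 = 110.4651 g/kg

110.47 g/kg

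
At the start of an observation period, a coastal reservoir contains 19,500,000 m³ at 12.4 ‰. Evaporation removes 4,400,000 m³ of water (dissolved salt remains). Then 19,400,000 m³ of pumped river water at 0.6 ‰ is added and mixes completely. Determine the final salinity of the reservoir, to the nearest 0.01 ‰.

7.35 ‰

After evaporation: salt = 19,500,000×12.4 = 241,800,000; volume = 19,500,000 − 4,400,000 = 15,100,000 m³
After mixing: salt = 241,800,000 + 19,400,000×0.6 = 253,440,000; volume = 15,100,000 + 19,400,000 = 34,500,000 m³
S = 253,440,000 / 34,500,000 = 7.3461 ‰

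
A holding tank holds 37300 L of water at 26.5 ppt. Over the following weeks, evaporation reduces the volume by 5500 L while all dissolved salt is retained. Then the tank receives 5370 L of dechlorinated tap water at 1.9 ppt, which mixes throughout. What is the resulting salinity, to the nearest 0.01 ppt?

26.87 ppt

After evaporation: salt = 37,300×26.5 = 988,450; volume = 37,300 − 5,500 = 31,800 L
After mixing: salt = 988,450 + 5,370×1.9 = 998,653; volume = 31,800 + 5,370 = 37,170 L
S = 998,653 / 37,170 = 26.8672 ppt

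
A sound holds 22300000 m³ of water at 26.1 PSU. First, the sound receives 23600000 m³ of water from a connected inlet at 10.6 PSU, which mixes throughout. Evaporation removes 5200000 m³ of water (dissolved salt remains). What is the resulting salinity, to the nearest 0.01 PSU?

After mixing: salt = 22,300,000×26.1 + 23,600,000×10.6 = 832,190,000; volume = 45,900,000 m³
After evaporation: salt unchanged = 832,190,000; volume = 45,900,000 − 5,200,000 = 40,700,000 m³
S = 832,190,000 / 40,700,000 = 20.4469 PSU

20.45 PSU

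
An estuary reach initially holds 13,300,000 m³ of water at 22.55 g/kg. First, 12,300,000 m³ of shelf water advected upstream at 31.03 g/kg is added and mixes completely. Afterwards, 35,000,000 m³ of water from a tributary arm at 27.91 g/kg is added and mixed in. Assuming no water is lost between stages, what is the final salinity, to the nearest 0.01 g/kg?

Salt balance:
Initial salt = 13,300,000×22.55 = 299,915,000
After stage 1: salt = 299,915,000 + 12,300,000×31.03 = 681,584,000; volume = 25,600,000 m³; S = 26.624 g/kg
After stage 2: salt = 681,584,000 + 35,000,000×27.91 = 1,658,434,000; volume = 60,600,000 m³
S = 1,658,434,000 / 60,600,000 = 27.3669 g/kg

27.37 g/kg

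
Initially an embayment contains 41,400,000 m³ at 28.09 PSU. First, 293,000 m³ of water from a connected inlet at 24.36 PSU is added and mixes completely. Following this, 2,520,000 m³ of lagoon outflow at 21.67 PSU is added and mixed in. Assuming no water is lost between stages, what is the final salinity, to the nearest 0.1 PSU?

Salt balance:
Initial salt = 41,400,000×28.09 = 1,162,926,000
After stage 1: salt = 1,162,926,000 + 293,000×24.36 = 1,170,063,480; volume = 41,693,000 m³; S = 28.064 PSU
After stage 2: salt = 1,170,063,480 + 2,520,000×21.67 = 1,224,671,880; volume = 44,213,000 m³
S = 1,224,671,880 / 44,213,000 = 27.6994 PSU

27.7 PSU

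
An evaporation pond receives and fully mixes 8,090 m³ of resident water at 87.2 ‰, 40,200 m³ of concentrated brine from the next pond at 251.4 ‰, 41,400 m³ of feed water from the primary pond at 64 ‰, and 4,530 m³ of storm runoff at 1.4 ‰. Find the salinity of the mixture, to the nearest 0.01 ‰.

Conserving salt mass:
salt = 8,090×87.2 + 40,200×251.4 + 41,400×64 + 4,530×1.4 = 705,448 + 10,106,280 + 2,649,600 + 6,342 = 13,467,670
volume = 8,090 + 40,200 + 41,400 + 4,530 = 94,220 m³
S = 13,467,670 / 94,220 = 142.9385 ‰

142.94 ‰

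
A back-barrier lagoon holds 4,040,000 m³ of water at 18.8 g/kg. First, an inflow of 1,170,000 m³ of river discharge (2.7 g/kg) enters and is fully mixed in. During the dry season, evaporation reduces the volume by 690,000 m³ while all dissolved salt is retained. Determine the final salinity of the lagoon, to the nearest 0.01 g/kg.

17.50 g/kg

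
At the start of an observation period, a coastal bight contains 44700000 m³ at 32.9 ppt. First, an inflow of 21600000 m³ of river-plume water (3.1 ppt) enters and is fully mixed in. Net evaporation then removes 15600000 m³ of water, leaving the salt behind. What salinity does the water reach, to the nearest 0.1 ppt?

30.3 ppt

After mixing: salt = 44,700,000×32.9 + 21,600,000×3.1 = 1,537,590,000; volume = 66,300,000 m³
After evaporation: salt unchanged = 1,537,590,000; volume = 66,300,000 − 15,600,000 = 50,700,000 m³
S = 1,537,590,000 / 50,700,000 = 30.3272 ppt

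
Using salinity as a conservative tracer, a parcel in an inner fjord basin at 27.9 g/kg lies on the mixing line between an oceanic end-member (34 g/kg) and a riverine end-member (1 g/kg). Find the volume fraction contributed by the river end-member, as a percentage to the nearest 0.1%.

Let f be the freshwater fraction. Salt balance per unit volume:
f×1 + (1−f)×34 = 27.9
f = (34 − 27.9) / (34 − 1) = 6.1/33 = 0.1848

18.5%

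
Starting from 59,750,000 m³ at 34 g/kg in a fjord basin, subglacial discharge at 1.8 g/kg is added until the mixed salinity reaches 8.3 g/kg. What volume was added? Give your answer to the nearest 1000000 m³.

236000000 m³

Salt balance: 59,750,000×34 + V×1.8 = (59,750,000+V)×8.3
2,031,500,000 + 1.8V = 495,925,000 + 8.3V
1,535,575,000 = 6.5V
V = 236,242,307.69 m³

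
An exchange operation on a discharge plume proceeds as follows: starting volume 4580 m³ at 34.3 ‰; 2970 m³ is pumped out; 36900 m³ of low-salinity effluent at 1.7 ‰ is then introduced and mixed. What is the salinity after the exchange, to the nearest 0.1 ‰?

Remaining after removal: 1,610 m³ at 34.3 ‰ (salt = 55,223)
After addition: salt = 55,223 + 36,900×1.7 = 117,953; volume = 38,510 m³
S = 117,953 / 38,510 = 3.0629 ‰

3.1 ‰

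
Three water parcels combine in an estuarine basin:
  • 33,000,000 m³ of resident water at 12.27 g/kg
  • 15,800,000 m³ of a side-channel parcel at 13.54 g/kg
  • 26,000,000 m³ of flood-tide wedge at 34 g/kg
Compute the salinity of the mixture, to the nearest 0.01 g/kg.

Conserving salt mass:
salt = 33,000,000×12.27 + 15,800,000×13.54 + 26,000,000×34 = 404,910,000 + 213,932,000 + 884,000,000 = 1,502,842,000
volume = 33,000,000 + 15,800,000 + 26,000,000 = 74,800,000 m³
S = 1,502,842,000 / 74,800,000 = 20.0915 g/kg

20.09 g/kg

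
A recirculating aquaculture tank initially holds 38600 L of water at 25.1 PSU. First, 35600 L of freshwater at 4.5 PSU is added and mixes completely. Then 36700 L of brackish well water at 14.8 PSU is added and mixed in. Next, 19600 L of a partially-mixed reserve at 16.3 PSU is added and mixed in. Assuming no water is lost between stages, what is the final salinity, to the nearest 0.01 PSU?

Conserving salt mass:
Initial salt = 38,600×25.1 = 968,860
After stage 1: salt = 968,860 + 35,600×4.5 = 1,129,060; volume = 74,200 L; S = 15.216 PSU
After stage 2: salt = 1,129,060 + 36,700×14.8 = 1,672,220; volume = 110,900 L; S = 15.079 PSU
After stage 3: salt = 1,672,220 + 19,600×16.3 = 1,991,700; volume = 130,500 L
S = 1,991,700 / 130,500 = 15.2621 PSU

15.26 PSU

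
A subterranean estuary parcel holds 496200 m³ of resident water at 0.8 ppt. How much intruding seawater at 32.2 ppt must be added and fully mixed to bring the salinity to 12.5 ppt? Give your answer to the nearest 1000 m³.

295000 m³

Salt balance: 496,200×0.8 + V×32.2 = (496,200+V)×12.5
396,960 + 32.2V = 6,202,500 + 12.5V
5,805,540 = 19.7V
V = 294,697.46 m³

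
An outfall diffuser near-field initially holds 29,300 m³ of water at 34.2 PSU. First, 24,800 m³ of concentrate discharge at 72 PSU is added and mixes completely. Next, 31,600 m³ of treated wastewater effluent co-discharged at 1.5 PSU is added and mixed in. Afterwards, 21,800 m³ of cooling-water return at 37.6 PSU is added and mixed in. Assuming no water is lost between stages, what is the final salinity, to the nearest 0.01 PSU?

By conservation of dissolved salt,
Initial salt = 29,300×34.2 = 1,002,060
After stage 1: salt = 1,002,060 + 24,800×72 = 2,787,660; volume = 54,100 m³; S = 51.528 PSU
After stage 2: salt = 2,787,660 + 31,600×1.5 = 2,835,060; volume = 85,700 m³; S = 33.081 PSU
After stage 3: salt = 2,835,060 + 21,800×37.6 = 3,654,740; volume = 107,500 m³
S = 3,654,740 / 107,500 = 33.9976 PSU

34.00 PSU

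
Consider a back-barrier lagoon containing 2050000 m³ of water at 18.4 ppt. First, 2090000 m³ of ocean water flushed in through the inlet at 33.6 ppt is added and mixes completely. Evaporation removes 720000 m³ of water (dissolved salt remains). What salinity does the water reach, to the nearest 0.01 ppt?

31.56 ppt

After mixing: salt = 2,050,000×18.4 + 2,090,000×33.6 = 107,944,000; volume = 4,140,000 m³
After evaporation: salt unchanged = 107,944,000; volume = 4,140,000 − 720,000 = 3,420,000 m³
S = 107,944,000 / 3,420,000 = 31.5626 ppt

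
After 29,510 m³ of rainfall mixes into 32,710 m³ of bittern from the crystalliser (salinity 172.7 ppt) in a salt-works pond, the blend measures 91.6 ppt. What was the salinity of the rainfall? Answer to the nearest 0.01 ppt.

Salt balance: 32,710×172.7 + 29,510×S = 62,220×91.6
5,649,017 + 29,510·S = 5,699,352
S = (5,699,352 − 5,649,017) / 29,510 = 1.7057 ppt

1.71 ppt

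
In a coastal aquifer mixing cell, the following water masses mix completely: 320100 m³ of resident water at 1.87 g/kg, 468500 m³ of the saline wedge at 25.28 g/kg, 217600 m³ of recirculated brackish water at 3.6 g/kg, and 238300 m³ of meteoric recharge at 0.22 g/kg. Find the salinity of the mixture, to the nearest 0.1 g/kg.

10.7 g/kg

By conservation of dissolved salt,
salt = 320,100×1.87 + 468,500×25.28 + 217,600×3.6 + 238,300×0.22 = 598,587 + 11,843,680 + 783,360 + 52,426 = 13,278,053
volume = 320,100 + 468,500 + 217,600 + 238,300 = 1,244,500 m³
S = 13,278,053 / 1,244,500 = 10.669 g/kg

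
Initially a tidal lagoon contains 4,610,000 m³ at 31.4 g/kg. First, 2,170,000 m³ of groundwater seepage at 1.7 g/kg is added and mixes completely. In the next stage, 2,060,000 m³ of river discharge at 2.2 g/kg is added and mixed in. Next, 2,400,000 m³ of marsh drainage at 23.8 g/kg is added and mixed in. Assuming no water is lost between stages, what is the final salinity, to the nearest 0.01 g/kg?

18.69 g/kg

By conservation of dissolved salt,
Initial salt = 4,610,000×31.4 = 144,754,000
After stage 1: salt = 144,754,000 + 2,170,000×1.7 = 148,443,000; volume = 6,780,000 m³; S = 21.894 g/kg
After stage 2: salt = 148,443,000 + 2,060,000×2.2 = 152,975,000; volume = 8,840,000 m³; S = 17.305 g/kg
After stage 3: salt = 152,975,000 + 2,400,000×23.8 = 210,095,000; volume = 11,240,000 m³
S = 210,095,000 / 11,240,000 = 18.6917 g/kg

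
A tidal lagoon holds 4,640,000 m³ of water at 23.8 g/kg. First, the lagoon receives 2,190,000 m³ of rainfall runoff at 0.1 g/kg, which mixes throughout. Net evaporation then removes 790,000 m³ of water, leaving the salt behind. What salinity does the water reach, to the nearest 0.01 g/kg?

18.32 g/kg

After mixing: salt = 4,640,000×23.8 + 2,190,000×0.1 = 110,651,000; volume = 6,830,000 m³
After evaporation: salt unchanged = 110,651,000; volume = 6,830,000 − 790,000 = 6,040,000 m³
S = 110,651,000 / 6,040,000 = 18.3197 g/kg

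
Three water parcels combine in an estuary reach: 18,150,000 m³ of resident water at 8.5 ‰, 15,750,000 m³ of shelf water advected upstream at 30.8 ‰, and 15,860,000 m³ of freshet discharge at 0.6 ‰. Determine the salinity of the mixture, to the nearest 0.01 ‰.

Mass of salt is conserved:
salt = 18,150,000×8.5 + 15,750,000×30.8 + 15,860,000×0.6 = 154,275,000 + 485,100,000 + 9,516,000 = 648,891,000
volume = 18,150,000 + 15,750,000 + 15,860,000 = 49,760,000 m³
S = 648,891,000 / 49,760,000 = 13.0404 ‰

13.04 ‰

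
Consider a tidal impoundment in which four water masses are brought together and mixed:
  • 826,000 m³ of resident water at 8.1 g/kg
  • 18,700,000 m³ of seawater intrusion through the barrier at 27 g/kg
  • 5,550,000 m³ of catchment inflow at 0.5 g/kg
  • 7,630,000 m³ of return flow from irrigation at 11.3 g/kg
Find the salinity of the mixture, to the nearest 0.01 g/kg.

By conservation of dissolved salt,
salt = 826,000×8.1 + 18,700,000×27 + 5,550,000×0.5 + 7,630,000×11.3 = 6,690,600 + 504,900,000 + 2,775,000 + 86,219,000 = 600,584,600
volume = 826,000 + 18,700,000 + 5,550,000 + 7,630,000 = 32,706,000 m³
S = 600,584,600 / 32,706,000 = 18.3631 g/kg

18.36 g/kg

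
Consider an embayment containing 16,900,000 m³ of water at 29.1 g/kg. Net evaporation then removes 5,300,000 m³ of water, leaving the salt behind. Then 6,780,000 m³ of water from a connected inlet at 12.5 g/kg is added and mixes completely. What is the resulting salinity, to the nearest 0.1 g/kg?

31.4 g/kg

After evaporation: salt = 16,900,000×29.1 = 491,790,000; volume = 16,900,000 − 5,300,000 = 11,600,000 m³
After mixing: salt = 491,790,000 + 6,780,000×12.5 = 576,540,000; volume = 11,600,000 + 6,780,000 = 18,380,000 m³
S = 576,540,000 / 18,380,000 = 31.3678 g/kg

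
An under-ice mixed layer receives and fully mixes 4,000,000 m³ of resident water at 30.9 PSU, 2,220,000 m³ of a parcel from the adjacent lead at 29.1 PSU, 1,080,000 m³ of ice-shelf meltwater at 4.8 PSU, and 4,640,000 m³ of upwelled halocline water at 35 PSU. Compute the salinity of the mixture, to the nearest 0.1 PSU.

By conservation of dissolved salt,
salt = 4,000,000×30.9 + 2,220,000×29.1 + 1,080,000×4.8 + 4,640,000×35 = 123,600,000 + 64,602,000 + 5,184,000 + 162,400,000 = 355,786,000
volume = 4,000,000 + 2,220,000 + 1,080,000 + 4,640,000 = 11,940,000 m³
S = 355,786,000 / 11,940,000 = 29.798 PSU

29.8 PSU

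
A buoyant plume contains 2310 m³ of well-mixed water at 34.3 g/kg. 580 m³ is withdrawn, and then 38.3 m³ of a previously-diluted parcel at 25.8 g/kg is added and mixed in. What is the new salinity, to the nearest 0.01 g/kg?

34.12 g/kg

Remaining after removal: 1,730 m³ at 34.3 g/kg (salt = 59,339)
After addition: salt = 59,339 + 38.3×25.8 = 60,327.14; volume = 1,768.3 m³
S = 60,327.14 / 1,768.3 = 34.1159 g/kg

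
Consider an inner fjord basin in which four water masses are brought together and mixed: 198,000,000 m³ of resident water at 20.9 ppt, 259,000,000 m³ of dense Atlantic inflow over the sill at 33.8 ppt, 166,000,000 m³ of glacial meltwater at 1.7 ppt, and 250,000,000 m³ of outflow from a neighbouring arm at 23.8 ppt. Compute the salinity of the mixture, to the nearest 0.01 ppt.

Conserving salt mass:
salt = 198,000,000×20.9 + 259,000,000×33.8 + 166,000,000×1.7 + 250,000,000×23.8 = 4,138,200,000 + 8,754,200,000 + 282,200,000 + 5,950,000,000 = 19,124,600,000
volume = 198,000,000 + 259,000,000 + 166,000,000 + 250,000,000 = 873,000,000 m³
S = 19,124,600,000 / 873,000,000 = 21.9068 ppt

21.91 ppt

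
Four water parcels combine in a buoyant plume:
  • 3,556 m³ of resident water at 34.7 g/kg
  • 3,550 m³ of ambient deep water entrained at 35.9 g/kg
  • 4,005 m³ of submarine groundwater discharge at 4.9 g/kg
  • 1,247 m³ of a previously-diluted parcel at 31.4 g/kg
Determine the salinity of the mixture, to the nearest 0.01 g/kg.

Conserving salt mass:
salt = 3,556×34.7 + 3,550×35.9 + 4,005×4.9 + 1,247×31.4 = 123,393.2 + 127,445 + 19,624.5 + 39,155.8 = 309,618.5
volume = 3,556 + 3,550 + 4,005 + 1,247 = 12,358 m³
S = 309,618.5 / 12,358 = 25.0541 g/kg

25.05 g/kg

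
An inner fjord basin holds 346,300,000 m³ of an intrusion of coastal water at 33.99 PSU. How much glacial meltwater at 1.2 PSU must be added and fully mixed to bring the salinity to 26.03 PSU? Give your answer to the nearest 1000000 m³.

111000000 m³

Salt balance: 346,300,000×33.99 + V×1.2 = (346,300,000+V)×26.03
11,770,737,000 + 1.2V = 9,014,189,000 + 26.03V
2,756,548,000 = 24.83V
V = 111,016,834.47 m³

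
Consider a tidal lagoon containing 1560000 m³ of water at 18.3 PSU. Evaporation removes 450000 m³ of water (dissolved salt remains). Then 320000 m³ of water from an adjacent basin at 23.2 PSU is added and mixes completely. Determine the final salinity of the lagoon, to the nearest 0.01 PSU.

After evaporation: salt = 1,560,000×18.3 = 28,548,000; volume = 1,560,000 − 450,000 = 1,110,000 m³
After mixing: salt = 28,548,000 + 320,000×23.2 = 35,972,000; volume = 1,110,000 + 320,000 = 1,430,000 m³
S = 35,972,000 / 1,430,000 = 25.1552 PSU

25.16 PSU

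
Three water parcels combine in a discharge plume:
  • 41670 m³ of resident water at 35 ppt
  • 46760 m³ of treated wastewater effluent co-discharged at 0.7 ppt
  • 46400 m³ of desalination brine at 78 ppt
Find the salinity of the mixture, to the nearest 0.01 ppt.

37.90 ppt

Mass of salt is conserved:
salt = 41,670×35 + 46,760×0.7 + 46,400×78 = 1,458,450 + 32,732 + 3,619,200 = 5,110,382
volume = 41,670 + 46,760 + 46,400 = 134,830 m³
S = 5,110,382 / 134,830 = 37.9024 ppt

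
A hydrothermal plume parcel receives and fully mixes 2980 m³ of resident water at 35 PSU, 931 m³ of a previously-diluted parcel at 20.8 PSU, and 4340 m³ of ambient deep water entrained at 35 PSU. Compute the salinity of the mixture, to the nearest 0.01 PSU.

33.40 PSU

Conserving salt mass:
salt = 2,980×35 + 931×20.8 + 4,340×35 = 104,300 + 19,364.8 + 151,900 = 275,564.8
volume = 2,980 + 931 + 4,340 = 8,251 m³
S = 275,564.8 / 8,251 = 33.3977 PSU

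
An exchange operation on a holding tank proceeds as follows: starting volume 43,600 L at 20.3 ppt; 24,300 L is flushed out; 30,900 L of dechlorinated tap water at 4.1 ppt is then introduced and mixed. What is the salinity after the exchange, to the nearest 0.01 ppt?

10.33 ppt

Remaining after removal: 19,300 L at 20.3 ppt (salt = 391,790)
After addition: salt = 391,790 + 30,900×4.1 = 518,480; volume = 50,200 L
S = 518,480 / 50,200 = 10.3283 ppt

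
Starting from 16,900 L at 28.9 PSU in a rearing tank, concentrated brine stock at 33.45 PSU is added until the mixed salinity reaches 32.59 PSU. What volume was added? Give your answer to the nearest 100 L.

72500 L

Salt balance: 16,900×28.9 + V×33.45 = (16,900+V)×32.59
488,410 + 33.45V = 550,771 + 32.59V
62,361 = 0.86V
V = 72,512.79 L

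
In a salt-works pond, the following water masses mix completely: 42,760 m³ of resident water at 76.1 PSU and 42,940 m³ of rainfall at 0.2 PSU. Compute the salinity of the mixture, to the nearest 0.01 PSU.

By conservation of dissolved salt,
salt = 42,760×76.1 + 42,940×0.2 = 3,254,036 + 8,588 = 3,262,624
volume = 42,760 + 42,940 = 85,700 m³
S = 3,262,624 / 85,700 = 38.0703 PSU

38.07 PSU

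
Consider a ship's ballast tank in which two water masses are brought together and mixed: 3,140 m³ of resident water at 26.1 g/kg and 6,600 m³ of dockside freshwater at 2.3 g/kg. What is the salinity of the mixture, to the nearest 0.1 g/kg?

Total salt / total volume:
salt = 3,140×26.1 + 6,600×2.3 = 81,954 + 15,180 = 97,134
volume = 3,140 + 6,600 = 9,740 m³
S = 97,134 / 9,740 = 9.973 g/kg

10.0 g/kg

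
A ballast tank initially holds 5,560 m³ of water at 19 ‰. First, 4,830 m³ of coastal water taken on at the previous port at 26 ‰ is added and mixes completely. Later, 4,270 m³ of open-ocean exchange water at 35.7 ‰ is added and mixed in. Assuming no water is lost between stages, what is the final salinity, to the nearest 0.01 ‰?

By conservation of dissolved salt,
Initial salt = 5,560×19 = 105,640
After stage 1: salt = 105,640 + 4,830×26 = 231,220; volume = 10,390 m³; S = 22.254 ‰
After stage 2: salt = 231,220 + 4,270×35.7 = 383,659; volume = 14,660 m³
S = 383,659 / 14,660 = 26.1705 ‰

26.17 ‰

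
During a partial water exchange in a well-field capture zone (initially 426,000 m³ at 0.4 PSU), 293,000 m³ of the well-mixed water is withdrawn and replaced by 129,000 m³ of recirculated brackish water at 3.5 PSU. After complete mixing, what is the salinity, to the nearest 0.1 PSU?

Remaining after removal: 133,000 m³ at 0.4 PSU (salt = 53,200)
After addition: salt = 53,200 + 129,000×3.5 = 504,700; volume = 262,000 m³
S = 504,700 / 262,000 = 1.9263 PSU

1.9 PSU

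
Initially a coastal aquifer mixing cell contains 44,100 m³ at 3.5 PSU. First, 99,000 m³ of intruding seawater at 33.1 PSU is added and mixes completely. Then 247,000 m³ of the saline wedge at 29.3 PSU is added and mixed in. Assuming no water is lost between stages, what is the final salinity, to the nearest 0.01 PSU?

27.35 PSU

By conservation of dissolved salt,
Initial salt = 44,100×3.5 = 154,350
After stage 1: salt = 154,350 + 99,000×33.1 = 3,431,250; volume = 143,100 m³; S = 23.978 PSU
After stage 2: salt = 3,431,250 + 247,000×29.3 = 10,668,350; volume = 390,100 m³
S = 10,668,350 / 390,100 = 27.3477 PSU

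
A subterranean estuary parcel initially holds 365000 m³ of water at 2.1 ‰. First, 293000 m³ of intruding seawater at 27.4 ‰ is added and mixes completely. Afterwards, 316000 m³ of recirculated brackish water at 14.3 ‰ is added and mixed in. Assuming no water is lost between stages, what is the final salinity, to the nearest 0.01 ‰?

13.67 ‰

By conservation of dissolved salt,
Initial salt = 365,000×2.1 = 766,500
After stage 1: salt = 766,500 + 293,000×27.4 = 8,794,700; volume = 658,000 m³; S = 13.366 ‰
After stage 2: salt = 8,794,700 + 316,000×14.3 = 13,313,500; volume = 974,000 m³
S = 13,313,500 / 974,000 = 13.6689 ‰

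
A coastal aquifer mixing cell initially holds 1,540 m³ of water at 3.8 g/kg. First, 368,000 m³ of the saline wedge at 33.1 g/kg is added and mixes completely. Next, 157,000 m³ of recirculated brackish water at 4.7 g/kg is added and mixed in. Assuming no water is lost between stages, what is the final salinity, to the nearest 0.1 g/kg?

24.5 g/kg

By conservation of dissolved salt,
Initial salt = 1,540×3.8 = 5,852
After stage 1: salt = 5,852 + 368,000×33.1 = 12,186,652; volume = 369,540 m³; S = 32.978 g/kg
After stage 2: salt = 12,186,652 + 157,000×4.7 = 12,924,552; volume = 526,540 m³
S = 12,924,552 / 526,540 = 24.5462 g/kg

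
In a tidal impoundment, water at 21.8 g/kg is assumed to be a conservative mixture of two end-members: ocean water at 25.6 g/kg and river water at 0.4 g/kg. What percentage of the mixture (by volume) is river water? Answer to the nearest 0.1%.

15.1%

Let f be the freshwater fraction. Salt balance per unit volume:
f×0.4 + (1−f)×25.6 = 21.8
f = (25.6 − 21.8) / (25.6 − 0.4) = 3.8/25.2 = 0.1508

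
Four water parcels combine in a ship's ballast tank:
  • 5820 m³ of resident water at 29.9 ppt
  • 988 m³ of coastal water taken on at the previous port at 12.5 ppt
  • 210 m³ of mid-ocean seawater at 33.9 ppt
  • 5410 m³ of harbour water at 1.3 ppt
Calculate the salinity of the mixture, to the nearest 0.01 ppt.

16.13 ppt

Mass of salt is conserved:
salt = 5,820×29.9 + 988×12.5 + 210×33.9 + 5,410×1.3 = 174,018 + 12,350 + 7,119 + 7,033 = 200,520
volume = 5,820 + 988 + 210 + 5,410 = 12,428 m³
S = 200,520 / 12,428 = 16.1345 ppt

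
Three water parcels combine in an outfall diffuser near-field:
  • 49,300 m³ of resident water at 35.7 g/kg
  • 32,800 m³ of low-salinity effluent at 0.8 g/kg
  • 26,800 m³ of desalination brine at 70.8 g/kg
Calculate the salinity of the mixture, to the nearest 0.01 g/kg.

Weighted by volume,
salt = 49,300×35.7 + 32,800×0.8 + 26,800×70.8 = 1,760,010 + 26,240 + 1,897,440 = 3,683,690
volume = 49,300 + 32,800 + 26,800 = 108,900 m³
S = 3,683,690 / 108,900 = 33.8264 g/kg

33.83 g/kg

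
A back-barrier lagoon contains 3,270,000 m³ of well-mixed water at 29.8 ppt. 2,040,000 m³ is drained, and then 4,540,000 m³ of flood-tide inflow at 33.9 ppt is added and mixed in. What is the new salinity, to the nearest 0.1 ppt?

Remaining after removal: 1,230,000 m³ at 29.8 ppt (salt = 36,654,000)
After addition: salt = 36,654,000 + 4,540,000×33.9 = 190,560,000; volume = 5,770,000 m³
S = 190,560,000 / 5,770,000 = 33.026 ppt

33.0 ppt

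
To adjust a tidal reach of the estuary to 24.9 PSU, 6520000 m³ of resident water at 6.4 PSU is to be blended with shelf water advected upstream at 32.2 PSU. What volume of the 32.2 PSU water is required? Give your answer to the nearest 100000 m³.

Salt balance: 6,520,000×6.4 + V×32.2 = (6,520,000+V)×24.9
41,728,000 + 32.2V = 162,348,000 + 24.9V
120,620,000 = 7.3V
V = 16,523,287.67 m³

16500000 m³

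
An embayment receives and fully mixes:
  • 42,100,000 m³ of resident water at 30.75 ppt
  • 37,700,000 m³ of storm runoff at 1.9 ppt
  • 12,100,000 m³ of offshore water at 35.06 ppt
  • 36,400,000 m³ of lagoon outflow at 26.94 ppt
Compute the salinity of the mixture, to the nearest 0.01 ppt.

21.60 ppt

Weighted by volume,
salt = 42,100,000×30.75 + 37,700,000×1.9 + 12,100,000×35.06 + 36,400,000×26.94 = 1,294,575,000 + 71,630,000 + 424,226,000 + 980,616,000 = 2,771,047,000
volume = 42,100,000 + 37,700,000 + 12,100,000 + 36,400,000 = 128,300,000 m³
S = 2,771,047,000 / 128,300,000 = 21.5982 ppt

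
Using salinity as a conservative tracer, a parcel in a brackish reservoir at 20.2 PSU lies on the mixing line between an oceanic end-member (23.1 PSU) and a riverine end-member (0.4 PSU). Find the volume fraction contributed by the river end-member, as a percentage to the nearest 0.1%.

Let f be the freshwater fraction. Salt balance per unit volume:
f×0.4 + (1−f)×23.1 = 20.2
f = (23.1 − 20.2) / (23.1 − 0.4) = 2.9/22.7 = 0.1278

12.8%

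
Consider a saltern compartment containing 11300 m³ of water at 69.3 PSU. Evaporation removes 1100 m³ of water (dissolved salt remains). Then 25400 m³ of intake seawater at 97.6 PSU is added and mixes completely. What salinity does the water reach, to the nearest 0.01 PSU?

91.63 PSU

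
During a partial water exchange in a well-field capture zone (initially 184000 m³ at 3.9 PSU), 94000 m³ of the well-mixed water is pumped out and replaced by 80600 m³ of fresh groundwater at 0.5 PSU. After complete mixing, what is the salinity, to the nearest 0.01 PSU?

Remaining after removal: 90,000 m³ at 3.9 PSU (salt = 351,000)
After addition: salt = 351,000 + 80,600×0.5 = 391,300; volume = 170,600 m³
S = 391,300 / 170,600 = 2.2937 PSU

2.29 PSU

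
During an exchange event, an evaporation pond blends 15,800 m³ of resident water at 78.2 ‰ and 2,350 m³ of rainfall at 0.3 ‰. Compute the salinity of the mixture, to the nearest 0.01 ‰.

68.11 ‰

Total salt / total volume:
salt = 15,800×78.2 + 2,350×0.3 = 1,235,560 + 705 = 1,236,265
volume = 15,800 + 2,350 = 18,150 m³
S = 1,236,265 / 18,150 = 68.1138 ‰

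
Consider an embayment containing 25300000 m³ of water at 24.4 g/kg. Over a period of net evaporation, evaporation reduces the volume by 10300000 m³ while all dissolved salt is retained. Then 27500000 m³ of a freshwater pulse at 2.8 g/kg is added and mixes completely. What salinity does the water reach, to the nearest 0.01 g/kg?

After evaporation: salt = 25,300,000×24.4 = 617,320,000; volume = 25,300,000 − 10,300,000 = 15,000,000 m³
After mixing: salt = 617,320,000 + 27,500,000×2.8 = 694,320,000; volume = 15,000,000 + 27,500,000 = 42,500,000 m³
S = 694,320,000 / 42,500,000 = 16.3369 g/kg

16.34 g/kg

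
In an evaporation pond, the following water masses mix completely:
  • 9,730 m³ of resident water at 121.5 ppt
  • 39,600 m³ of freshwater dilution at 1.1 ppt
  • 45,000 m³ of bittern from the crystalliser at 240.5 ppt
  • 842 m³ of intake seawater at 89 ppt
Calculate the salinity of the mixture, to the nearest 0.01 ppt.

127.38 ppt

Conserving salt mass:
salt = 9,730×121.5 + 39,600×1.1 + 45,000×240.5 + 842×89 = 1,182,195 + 43,560 + 10,822,500 + 74,938 = 12,123,193
volume = 9,730 + 39,600 + 45,000 + 842 = 95,172 m³
S = 12,123,193 / 95,172 = 127.3819 ppt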